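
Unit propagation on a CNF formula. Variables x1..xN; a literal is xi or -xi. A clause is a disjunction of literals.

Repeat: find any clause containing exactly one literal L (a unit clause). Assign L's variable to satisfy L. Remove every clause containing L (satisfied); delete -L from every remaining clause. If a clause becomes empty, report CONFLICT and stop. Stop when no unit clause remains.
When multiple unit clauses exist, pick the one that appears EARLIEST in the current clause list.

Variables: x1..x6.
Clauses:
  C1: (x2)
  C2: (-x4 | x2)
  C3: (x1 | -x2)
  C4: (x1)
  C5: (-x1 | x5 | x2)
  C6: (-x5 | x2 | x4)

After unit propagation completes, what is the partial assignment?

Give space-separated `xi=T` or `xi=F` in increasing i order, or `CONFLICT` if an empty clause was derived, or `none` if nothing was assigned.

Answer: x1=T x2=T

Derivation:
unit clause [2] forces x2=T; simplify:
  drop -2 from [1, -2] -> [1]
  satisfied 4 clause(s); 2 remain; assigned so far: [2]
unit clause [1] forces x1=T; simplify:
  satisfied 2 clause(s); 0 remain; assigned so far: [1, 2]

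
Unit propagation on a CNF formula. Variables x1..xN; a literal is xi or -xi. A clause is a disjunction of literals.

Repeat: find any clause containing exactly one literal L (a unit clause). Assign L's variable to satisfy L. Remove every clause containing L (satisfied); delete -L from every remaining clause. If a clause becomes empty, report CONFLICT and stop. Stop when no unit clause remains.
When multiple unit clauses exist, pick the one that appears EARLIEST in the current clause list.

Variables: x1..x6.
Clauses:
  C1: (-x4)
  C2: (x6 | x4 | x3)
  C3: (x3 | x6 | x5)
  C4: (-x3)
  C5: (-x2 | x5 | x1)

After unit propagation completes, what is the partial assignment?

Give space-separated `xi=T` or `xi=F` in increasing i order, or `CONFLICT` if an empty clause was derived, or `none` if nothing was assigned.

unit clause [-4] forces x4=F; simplify:
  drop 4 from [6, 4, 3] -> [6, 3]
  satisfied 1 clause(s); 4 remain; assigned so far: [4]
unit clause [-3] forces x3=F; simplify:
  drop 3 from [6, 3] -> [6]
  drop 3 from [3, 6, 5] -> [6, 5]
  satisfied 1 clause(s); 3 remain; assigned so far: [3, 4]
unit clause [6] forces x6=T; simplify:
  satisfied 2 clause(s); 1 remain; assigned so far: [3, 4, 6]

Answer: x3=F x4=F x6=T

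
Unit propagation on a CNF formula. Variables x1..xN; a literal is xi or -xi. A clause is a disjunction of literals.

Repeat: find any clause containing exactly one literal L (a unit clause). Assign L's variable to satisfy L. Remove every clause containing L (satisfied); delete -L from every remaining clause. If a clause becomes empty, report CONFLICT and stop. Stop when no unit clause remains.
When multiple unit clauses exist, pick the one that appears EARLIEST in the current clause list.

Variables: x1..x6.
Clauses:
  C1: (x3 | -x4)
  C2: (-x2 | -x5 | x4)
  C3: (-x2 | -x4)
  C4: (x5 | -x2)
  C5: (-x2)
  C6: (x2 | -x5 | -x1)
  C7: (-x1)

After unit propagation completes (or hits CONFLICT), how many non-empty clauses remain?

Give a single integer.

unit clause [-2] forces x2=F; simplify:
  drop 2 from [2, -5, -1] -> [-5, -1]
  satisfied 4 clause(s); 3 remain; assigned so far: [2]
unit clause [-1] forces x1=F; simplify:
  satisfied 2 clause(s); 1 remain; assigned so far: [1, 2]

Answer: 1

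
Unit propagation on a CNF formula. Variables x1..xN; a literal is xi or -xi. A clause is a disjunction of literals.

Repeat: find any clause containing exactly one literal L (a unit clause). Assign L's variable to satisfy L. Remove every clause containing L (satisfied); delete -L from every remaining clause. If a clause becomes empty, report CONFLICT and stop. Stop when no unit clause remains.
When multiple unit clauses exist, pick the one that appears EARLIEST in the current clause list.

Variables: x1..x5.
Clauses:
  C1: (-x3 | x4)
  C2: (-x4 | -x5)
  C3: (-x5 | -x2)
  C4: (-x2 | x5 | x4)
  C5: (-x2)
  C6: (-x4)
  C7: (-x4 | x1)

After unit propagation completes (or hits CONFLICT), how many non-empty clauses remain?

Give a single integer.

Answer: 0

Derivation:
unit clause [-2] forces x2=F; simplify:
  satisfied 3 clause(s); 4 remain; assigned so far: [2]
unit clause [-4] forces x4=F; simplify:
  drop 4 from [-3, 4] -> [-3]
  satisfied 3 clause(s); 1 remain; assigned so far: [2, 4]
unit clause [-3] forces x3=F; simplify:
  satisfied 1 clause(s); 0 remain; assigned so far: [2, 3, 4]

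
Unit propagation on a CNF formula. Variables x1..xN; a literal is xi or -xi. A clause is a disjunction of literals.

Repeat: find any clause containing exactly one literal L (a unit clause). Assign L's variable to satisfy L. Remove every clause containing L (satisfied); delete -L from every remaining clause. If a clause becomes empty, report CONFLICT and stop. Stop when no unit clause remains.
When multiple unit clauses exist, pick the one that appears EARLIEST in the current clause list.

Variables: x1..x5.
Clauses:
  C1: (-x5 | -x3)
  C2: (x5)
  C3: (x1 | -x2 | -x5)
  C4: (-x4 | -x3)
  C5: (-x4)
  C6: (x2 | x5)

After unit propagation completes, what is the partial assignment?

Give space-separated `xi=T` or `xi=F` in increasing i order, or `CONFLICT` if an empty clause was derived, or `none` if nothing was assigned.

unit clause [5] forces x5=T; simplify:
  drop -5 from [-5, -3] -> [-3]
  drop -5 from [1, -2, -5] -> [1, -2]
  satisfied 2 clause(s); 4 remain; assigned so far: [5]
unit clause [-3] forces x3=F; simplify:
  satisfied 2 clause(s); 2 remain; assigned so far: [3, 5]
unit clause [-4] forces x4=F; simplify:
  satisfied 1 clause(s); 1 remain; assigned so far: [3, 4, 5]

Answer: x3=F x4=F x5=T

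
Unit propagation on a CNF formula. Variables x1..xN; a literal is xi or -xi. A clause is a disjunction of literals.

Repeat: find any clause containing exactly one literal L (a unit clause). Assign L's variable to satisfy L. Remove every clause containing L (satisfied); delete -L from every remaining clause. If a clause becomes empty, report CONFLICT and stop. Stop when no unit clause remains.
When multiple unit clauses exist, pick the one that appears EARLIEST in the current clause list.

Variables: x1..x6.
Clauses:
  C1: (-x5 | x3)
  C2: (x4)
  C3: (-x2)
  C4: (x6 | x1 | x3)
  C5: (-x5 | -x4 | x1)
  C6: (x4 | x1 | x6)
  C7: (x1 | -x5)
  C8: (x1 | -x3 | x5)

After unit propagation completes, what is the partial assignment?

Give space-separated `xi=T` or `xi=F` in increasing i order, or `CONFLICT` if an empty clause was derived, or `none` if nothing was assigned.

unit clause [4] forces x4=T; simplify:
  drop -4 from [-5, -4, 1] -> [-5, 1]
  satisfied 2 clause(s); 6 remain; assigned so far: [4]
unit clause [-2] forces x2=F; simplify:
  satisfied 1 clause(s); 5 remain; assigned so far: [2, 4]

Answer: x2=F x4=T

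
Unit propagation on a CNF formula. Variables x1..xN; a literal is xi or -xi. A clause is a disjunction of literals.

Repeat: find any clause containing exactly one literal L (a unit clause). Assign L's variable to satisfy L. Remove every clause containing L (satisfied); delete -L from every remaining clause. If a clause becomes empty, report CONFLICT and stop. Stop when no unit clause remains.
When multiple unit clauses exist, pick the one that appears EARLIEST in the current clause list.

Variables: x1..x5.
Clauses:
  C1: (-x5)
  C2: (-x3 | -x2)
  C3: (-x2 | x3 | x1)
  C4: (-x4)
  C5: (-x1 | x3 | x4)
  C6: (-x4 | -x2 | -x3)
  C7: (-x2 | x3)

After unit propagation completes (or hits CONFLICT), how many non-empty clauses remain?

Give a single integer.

Answer: 4

Derivation:
unit clause [-5] forces x5=F; simplify:
  satisfied 1 clause(s); 6 remain; assigned so far: [5]
unit clause [-4] forces x4=F; simplify:
  drop 4 from [-1, 3, 4] -> [-1, 3]
  satisfied 2 clause(s); 4 remain; assigned so far: [4, 5]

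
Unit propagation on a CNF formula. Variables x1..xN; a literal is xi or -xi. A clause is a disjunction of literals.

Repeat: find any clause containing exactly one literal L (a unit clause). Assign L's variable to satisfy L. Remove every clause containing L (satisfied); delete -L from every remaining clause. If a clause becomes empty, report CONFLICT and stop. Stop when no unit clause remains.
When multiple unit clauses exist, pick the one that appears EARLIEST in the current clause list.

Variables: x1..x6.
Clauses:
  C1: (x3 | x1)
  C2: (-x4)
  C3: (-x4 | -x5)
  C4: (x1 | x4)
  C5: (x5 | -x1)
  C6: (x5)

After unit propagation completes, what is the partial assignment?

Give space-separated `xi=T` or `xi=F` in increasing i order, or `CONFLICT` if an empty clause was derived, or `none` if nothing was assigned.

unit clause [-4] forces x4=F; simplify:
  drop 4 from [1, 4] -> [1]
  satisfied 2 clause(s); 4 remain; assigned so far: [4]
unit clause [1] forces x1=T; simplify:
  drop -1 from [5, -1] -> [5]
  satisfied 2 clause(s); 2 remain; assigned so far: [1, 4]
unit clause [5] forces x5=T; simplify:
  satisfied 2 clause(s); 0 remain; assigned so far: [1, 4, 5]

Answer: x1=T x4=F x5=T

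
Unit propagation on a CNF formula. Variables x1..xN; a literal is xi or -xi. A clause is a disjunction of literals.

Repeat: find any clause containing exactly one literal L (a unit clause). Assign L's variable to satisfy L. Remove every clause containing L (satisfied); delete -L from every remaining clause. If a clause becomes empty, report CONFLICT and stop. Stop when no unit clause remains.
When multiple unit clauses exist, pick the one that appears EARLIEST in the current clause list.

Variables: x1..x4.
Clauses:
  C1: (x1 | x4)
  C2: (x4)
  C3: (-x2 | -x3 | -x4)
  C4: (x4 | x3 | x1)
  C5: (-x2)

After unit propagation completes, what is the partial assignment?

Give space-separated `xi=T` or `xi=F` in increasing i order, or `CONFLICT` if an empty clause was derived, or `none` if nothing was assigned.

unit clause [4] forces x4=T; simplify:
  drop -4 from [-2, -3, -4] -> [-2, -3]
  satisfied 3 clause(s); 2 remain; assigned so far: [4]
unit clause [-2] forces x2=F; simplify:
  satisfied 2 clause(s); 0 remain; assigned so far: [2, 4]

Answer: x2=F x4=T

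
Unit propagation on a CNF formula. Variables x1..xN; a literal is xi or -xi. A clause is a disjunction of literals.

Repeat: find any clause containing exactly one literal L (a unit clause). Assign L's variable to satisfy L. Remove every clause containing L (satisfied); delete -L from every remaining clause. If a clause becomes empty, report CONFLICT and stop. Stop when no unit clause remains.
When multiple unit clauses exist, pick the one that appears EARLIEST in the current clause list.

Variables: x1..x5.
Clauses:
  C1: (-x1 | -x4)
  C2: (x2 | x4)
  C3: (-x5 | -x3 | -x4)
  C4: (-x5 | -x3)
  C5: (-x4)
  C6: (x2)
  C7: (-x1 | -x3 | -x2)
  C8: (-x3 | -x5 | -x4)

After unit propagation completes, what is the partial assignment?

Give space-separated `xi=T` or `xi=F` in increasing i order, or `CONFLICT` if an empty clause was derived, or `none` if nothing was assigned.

unit clause [-4] forces x4=F; simplify:
  drop 4 from [2, 4] -> [2]
  satisfied 4 clause(s); 4 remain; assigned so far: [4]
unit clause [2] forces x2=T; simplify:
  drop -2 from [-1, -3, -2] -> [-1, -3]
  satisfied 2 clause(s); 2 remain; assigned so far: [2, 4]

Answer: x2=T x4=F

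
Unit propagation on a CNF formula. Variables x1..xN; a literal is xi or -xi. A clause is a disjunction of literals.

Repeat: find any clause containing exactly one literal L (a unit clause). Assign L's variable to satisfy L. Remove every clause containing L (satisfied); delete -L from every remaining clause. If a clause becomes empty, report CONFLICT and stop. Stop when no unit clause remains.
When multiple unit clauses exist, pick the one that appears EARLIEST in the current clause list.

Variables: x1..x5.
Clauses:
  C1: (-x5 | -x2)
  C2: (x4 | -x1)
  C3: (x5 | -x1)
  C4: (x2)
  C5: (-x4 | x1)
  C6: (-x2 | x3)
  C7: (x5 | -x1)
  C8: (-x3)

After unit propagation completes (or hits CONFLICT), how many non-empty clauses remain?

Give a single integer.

unit clause [2] forces x2=T; simplify:
  drop -2 from [-5, -2] -> [-5]
  drop -2 from [-2, 3] -> [3]
  satisfied 1 clause(s); 7 remain; assigned so far: [2]
unit clause [-5] forces x5=F; simplify:
  drop 5 from [5, -1] -> [-1]
  drop 5 from [5, -1] -> [-1]
  satisfied 1 clause(s); 6 remain; assigned so far: [2, 5]
unit clause [-1] forces x1=F; simplify:
  drop 1 from [-4, 1] -> [-4]
  satisfied 3 clause(s); 3 remain; assigned so far: [1, 2, 5]
unit clause [-4] forces x4=F; simplify:
  satisfied 1 clause(s); 2 remain; assigned so far: [1, 2, 4, 5]
unit clause [3] forces x3=T; simplify:
  drop -3 from [-3] -> [] (empty!)
  satisfied 1 clause(s); 1 remain; assigned so far: [1, 2, 3, 4, 5]
CONFLICT (empty clause)

Answer: 0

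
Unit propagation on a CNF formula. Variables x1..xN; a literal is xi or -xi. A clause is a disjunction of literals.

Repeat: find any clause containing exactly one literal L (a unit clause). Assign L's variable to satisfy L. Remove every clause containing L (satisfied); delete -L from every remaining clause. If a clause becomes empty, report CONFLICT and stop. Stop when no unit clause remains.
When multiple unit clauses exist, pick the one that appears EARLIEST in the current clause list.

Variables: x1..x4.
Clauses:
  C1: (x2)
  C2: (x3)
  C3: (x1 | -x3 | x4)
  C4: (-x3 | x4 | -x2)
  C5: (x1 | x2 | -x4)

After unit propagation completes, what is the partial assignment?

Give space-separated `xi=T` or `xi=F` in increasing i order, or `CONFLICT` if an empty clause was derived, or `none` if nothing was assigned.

unit clause [2] forces x2=T; simplify:
  drop -2 from [-3, 4, -2] -> [-3, 4]
  satisfied 2 clause(s); 3 remain; assigned so far: [2]
unit clause [3] forces x3=T; simplify:
  drop -3 from [1, -3, 4] -> [1, 4]
  drop -3 from [-3, 4] -> [4]
  satisfied 1 clause(s); 2 remain; assigned so far: [2, 3]
unit clause [4] forces x4=T; simplify:
  satisfied 2 clause(s); 0 remain; assigned so far: [2, 3, 4]

Answer: x2=T x3=T x4=T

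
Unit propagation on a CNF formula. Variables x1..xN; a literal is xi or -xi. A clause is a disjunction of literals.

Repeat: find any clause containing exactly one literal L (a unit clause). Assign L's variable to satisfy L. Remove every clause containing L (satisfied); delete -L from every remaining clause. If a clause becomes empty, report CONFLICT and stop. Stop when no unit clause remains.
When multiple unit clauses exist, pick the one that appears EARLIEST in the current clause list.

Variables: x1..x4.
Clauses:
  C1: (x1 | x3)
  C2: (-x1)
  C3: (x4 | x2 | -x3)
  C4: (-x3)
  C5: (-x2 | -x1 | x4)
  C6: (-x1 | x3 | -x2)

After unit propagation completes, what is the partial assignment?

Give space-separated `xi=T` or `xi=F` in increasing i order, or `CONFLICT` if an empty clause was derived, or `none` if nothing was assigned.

Answer: CONFLICT

Derivation:
unit clause [-1] forces x1=F; simplify:
  drop 1 from [1, 3] -> [3]
  satisfied 3 clause(s); 3 remain; assigned so far: [1]
unit clause [3] forces x3=T; simplify:
  drop -3 from [4, 2, -3] -> [4, 2]
  drop -3 from [-3] -> [] (empty!)
  satisfied 1 clause(s); 2 remain; assigned so far: [1, 3]
CONFLICT (empty clause)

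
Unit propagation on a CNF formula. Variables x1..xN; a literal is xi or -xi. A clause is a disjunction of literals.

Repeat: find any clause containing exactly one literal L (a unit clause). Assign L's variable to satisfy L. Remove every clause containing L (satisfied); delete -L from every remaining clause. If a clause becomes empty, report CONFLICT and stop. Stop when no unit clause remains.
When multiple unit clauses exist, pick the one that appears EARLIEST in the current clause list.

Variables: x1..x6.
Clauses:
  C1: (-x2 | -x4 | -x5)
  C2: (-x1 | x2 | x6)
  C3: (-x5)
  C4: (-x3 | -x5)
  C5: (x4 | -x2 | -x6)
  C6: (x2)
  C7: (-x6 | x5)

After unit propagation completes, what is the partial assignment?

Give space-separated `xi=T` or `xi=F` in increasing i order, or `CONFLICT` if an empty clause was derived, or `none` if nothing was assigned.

Answer: x2=T x5=F x6=F

Derivation:
unit clause [-5] forces x5=F; simplify:
  drop 5 from [-6, 5] -> [-6]
  satisfied 3 clause(s); 4 remain; assigned so far: [5]
unit clause [2] forces x2=T; simplify:
  drop -2 from [4, -2, -6] -> [4, -6]
  satisfied 2 clause(s); 2 remain; assigned so far: [2, 5]
unit clause [-6] forces x6=F; simplify:
  satisfied 2 clause(s); 0 remain; assigned so far: [2, 5, 6]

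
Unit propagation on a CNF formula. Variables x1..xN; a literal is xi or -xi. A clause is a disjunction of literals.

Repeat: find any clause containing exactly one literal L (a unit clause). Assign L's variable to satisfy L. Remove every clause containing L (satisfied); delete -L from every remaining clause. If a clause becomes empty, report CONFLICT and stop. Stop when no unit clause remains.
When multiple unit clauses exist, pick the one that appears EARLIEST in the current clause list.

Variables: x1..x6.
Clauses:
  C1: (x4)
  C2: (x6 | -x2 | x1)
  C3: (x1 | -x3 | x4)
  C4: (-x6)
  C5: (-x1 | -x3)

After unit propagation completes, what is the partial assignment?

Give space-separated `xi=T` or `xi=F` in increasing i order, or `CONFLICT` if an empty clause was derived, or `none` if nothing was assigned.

unit clause [4] forces x4=T; simplify:
  satisfied 2 clause(s); 3 remain; assigned so far: [4]
unit clause [-6] forces x6=F; simplify:
  drop 6 from [6, -2, 1] -> [-2, 1]
  satisfied 1 clause(s); 2 remain; assigned so far: [4, 6]

Answer: x4=T x6=F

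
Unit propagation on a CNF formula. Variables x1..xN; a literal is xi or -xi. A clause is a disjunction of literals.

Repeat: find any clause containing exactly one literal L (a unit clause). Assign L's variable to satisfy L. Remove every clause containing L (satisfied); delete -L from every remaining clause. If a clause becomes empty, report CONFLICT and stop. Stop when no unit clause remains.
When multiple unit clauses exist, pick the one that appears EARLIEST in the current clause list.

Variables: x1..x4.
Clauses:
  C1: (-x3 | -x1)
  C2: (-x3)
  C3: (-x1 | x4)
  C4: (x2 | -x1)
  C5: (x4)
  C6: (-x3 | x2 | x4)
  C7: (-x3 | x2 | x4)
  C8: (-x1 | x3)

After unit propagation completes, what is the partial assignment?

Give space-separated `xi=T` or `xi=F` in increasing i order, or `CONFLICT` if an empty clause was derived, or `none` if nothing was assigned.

unit clause [-3] forces x3=F; simplify:
  drop 3 from [-1, 3] -> [-1]
  satisfied 4 clause(s); 4 remain; assigned so far: [3]
unit clause [4] forces x4=T; simplify:
  satisfied 2 clause(s); 2 remain; assigned so far: [3, 4]
unit clause [-1] forces x1=F; simplify:
  satisfied 2 clause(s); 0 remain; assigned so far: [1, 3, 4]

Answer: x1=F x3=F x4=T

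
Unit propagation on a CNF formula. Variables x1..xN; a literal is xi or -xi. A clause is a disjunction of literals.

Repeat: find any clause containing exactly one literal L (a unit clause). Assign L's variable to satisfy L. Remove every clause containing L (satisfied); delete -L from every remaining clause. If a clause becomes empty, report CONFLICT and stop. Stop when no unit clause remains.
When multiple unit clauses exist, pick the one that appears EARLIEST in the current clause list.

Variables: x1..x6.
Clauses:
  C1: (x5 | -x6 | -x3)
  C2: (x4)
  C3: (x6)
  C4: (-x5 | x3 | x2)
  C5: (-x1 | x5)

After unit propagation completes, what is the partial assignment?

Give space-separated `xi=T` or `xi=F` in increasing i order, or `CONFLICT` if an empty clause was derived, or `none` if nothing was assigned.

unit clause [4] forces x4=T; simplify:
  satisfied 1 clause(s); 4 remain; assigned so far: [4]
unit clause [6] forces x6=T; simplify:
  drop -6 from [5, -6, -3] -> [5, -3]
  satisfied 1 clause(s); 3 remain; assigned so far: [4, 6]

Answer: x4=T x6=T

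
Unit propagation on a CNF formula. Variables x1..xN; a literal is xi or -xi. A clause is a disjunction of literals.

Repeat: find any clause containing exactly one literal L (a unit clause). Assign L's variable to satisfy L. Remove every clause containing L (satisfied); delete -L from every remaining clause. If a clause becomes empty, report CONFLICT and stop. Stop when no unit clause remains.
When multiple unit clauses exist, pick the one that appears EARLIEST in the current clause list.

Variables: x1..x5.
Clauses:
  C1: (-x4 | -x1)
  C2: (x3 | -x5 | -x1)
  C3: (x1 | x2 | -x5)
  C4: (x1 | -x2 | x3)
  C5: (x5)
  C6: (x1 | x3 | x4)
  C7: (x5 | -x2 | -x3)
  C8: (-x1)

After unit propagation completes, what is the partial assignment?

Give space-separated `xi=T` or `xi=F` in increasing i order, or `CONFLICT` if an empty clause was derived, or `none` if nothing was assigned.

Answer: x1=F x2=T x3=T x5=T

Derivation:
unit clause [5] forces x5=T; simplify:
  drop -5 from [3, -5, -1] -> [3, -1]
  drop -5 from [1, 2, -5] -> [1, 2]
  satisfied 2 clause(s); 6 remain; assigned so far: [5]
unit clause [-1] forces x1=F; simplify:
  drop 1 from [1, 2] -> [2]
  drop 1 from [1, -2, 3] -> [-2, 3]
  drop 1 from [1, 3, 4] -> [3, 4]
  satisfied 3 clause(s); 3 remain; assigned so far: [1, 5]
unit clause [2] forces x2=T; simplify:
  drop -2 from [-2, 3] -> [3]
  satisfied 1 clause(s); 2 remain; assigned so far: [1, 2, 5]
unit clause [3] forces x3=T; simplify:
  satisfied 2 clause(s); 0 remain; assigned so far: [1, 2, 3, 5]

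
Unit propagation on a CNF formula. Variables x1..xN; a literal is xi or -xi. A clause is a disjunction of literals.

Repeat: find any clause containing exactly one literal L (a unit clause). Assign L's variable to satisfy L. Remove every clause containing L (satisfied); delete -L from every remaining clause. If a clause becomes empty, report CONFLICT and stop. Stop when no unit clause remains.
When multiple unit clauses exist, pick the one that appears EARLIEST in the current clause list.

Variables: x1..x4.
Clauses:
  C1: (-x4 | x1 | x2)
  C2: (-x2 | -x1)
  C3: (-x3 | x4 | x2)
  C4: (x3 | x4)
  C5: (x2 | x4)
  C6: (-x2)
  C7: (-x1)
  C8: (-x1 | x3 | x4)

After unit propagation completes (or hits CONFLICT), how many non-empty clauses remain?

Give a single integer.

unit clause [-2] forces x2=F; simplify:
  drop 2 from [-4, 1, 2] -> [-4, 1]
  drop 2 from [-3, 4, 2] -> [-3, 4]
  drop 2 from [2, 4] -> [4]
  satisfied 2 clause(s); 6 remain; assigned so far: [2]
unit clause [4] forces x4=T; simplify:
  drop -4 from [-4, 1] -> [1]
  satisfied 4 clause(s); 2 remain; assigned so far: [2, 4]
unit clause [1] forces x1=T; simplify:
  drop -1 from [-1] -> [] (empty!)
  satisfied 1 clause(s); 1 remain; assigned so far: [1, 2, 4]
CONFLICT (empty clause)

Answer: 0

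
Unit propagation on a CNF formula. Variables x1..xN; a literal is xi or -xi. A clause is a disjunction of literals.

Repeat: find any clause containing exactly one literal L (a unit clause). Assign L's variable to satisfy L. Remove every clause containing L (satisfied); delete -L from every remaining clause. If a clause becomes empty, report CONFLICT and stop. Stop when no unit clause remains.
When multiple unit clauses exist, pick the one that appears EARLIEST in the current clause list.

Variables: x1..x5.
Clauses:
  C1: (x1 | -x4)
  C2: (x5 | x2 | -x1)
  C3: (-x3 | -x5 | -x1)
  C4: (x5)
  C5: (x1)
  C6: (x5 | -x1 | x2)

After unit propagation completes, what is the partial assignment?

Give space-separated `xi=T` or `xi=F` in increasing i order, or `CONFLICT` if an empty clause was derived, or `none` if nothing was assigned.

Answer: x1=T x3=F x5=T

Derivation:
unit clause [5] forces x5=T; simplify:
  drop -5 from [-3, -5, -1] -> [-3, -1]
  satisfied 3 clause(s); 3 remain; assigned so far: [5]
unit clause [1] forces x1=T; simplify:
  drop -1 from [-3, -1] -> [-3]
  satisfied 2 clause(s); 1 remain; assigned so far: [1, 5]
unit clause [-3] forces x3=F; simplify:
  satisfied 1 clause(s); 0 remain; assigned so far: [1, 3, 5]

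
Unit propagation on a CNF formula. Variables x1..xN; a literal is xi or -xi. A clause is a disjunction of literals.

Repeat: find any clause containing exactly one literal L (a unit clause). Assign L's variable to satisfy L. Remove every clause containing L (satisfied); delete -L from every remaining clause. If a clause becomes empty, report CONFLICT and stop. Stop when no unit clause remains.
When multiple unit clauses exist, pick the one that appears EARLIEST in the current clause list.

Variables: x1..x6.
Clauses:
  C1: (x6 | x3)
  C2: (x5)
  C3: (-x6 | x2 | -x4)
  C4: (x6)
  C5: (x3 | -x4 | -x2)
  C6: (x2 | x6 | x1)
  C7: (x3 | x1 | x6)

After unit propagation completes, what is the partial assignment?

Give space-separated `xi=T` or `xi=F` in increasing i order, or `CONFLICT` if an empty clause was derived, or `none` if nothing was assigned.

Answer: x5=T x6=T

Derivation:
unit clause [5] forces x5=T; simplify:
  satisfied 1 clause(s); 6 remain; assigned so far: [5]
unit clause [6] forces x6=T; simplify:
  drop -6 from [-6, 2, -4] -> [2, -4]
  satisfied 4 clause(s); 2 remain; assigned so far: [5, 6]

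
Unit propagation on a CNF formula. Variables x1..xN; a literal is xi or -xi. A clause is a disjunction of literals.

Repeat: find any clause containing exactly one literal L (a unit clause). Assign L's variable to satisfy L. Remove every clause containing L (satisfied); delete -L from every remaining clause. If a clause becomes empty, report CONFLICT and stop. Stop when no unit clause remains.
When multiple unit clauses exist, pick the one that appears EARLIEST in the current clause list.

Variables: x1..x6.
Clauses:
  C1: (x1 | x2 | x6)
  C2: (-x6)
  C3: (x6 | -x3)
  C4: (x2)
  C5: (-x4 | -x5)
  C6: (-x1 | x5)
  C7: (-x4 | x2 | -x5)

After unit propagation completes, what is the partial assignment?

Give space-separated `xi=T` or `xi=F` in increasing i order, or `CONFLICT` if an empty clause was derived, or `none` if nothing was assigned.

Answer: x2=T x3=F x6=F

Derivation:
unit clause [-6] forces x6=F; simplify:
  drop 6 from [1, 2, 6] -> [1, 2]
  drop 6 from [6, -3] -> [-3]
  satisfied 1 clause(s); 6 remain; assigned so far: [6]
unit clause [-3] forces x3=F; simplify:
  satisfied 1 clause(s); 5 remain; assigned so far: [3, 6]
unit clause [2] forces x2=T; simplify:
  satisfied 3 clause(s); 2 remain; assigned so far: [2, 3, 6]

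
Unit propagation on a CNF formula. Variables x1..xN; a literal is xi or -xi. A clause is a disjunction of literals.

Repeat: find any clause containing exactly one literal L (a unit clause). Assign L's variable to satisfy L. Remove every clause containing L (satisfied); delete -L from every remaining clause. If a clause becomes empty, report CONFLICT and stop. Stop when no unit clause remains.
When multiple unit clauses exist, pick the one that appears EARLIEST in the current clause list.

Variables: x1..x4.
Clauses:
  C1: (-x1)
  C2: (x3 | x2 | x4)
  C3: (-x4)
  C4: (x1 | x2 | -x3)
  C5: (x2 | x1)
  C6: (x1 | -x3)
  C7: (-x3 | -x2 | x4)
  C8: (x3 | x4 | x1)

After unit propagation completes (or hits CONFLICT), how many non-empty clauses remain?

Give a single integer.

unit clause [-1] forces x1=F; simplify:
  drop 1 from [1, 2, -3] -> [2, -3]
  drop 1 from [2, 1] -> [2]
  drop 1 from [1, -3] -> [-3]
  drop 1 from [3, 4, 1] -> [3, 4]
  satisfied 1 clause(s); 7 remain; assigned so far: [1]
unit clause [-4] forces x4=F; simplify:
  drop 4 from [3, 2, 4] -> [3, 2]
  drop 4 from [-3, -2, 4] -> [-3, -2]
  drop 4 from [3, 4] -> [3]
  satisfied 1 clause(s); 6 remain; assigned so far: [1, 4]
unit clause [2] forces x2=T; simplify:
  drop -2 from [-3, -2] -> [-3]
  satisfied 3 clause(s); 3 remain; assigned so far: [1, 2, 4]
unit clause [-3] forces x3=F; simplify:
  drop 3 from [3] -> [] (empty!)
  satisfied 2 clause(s); 1 remain; assigned so far: [1, 2, 3, 4]
CONFLICT (empty clause)

Answer: 0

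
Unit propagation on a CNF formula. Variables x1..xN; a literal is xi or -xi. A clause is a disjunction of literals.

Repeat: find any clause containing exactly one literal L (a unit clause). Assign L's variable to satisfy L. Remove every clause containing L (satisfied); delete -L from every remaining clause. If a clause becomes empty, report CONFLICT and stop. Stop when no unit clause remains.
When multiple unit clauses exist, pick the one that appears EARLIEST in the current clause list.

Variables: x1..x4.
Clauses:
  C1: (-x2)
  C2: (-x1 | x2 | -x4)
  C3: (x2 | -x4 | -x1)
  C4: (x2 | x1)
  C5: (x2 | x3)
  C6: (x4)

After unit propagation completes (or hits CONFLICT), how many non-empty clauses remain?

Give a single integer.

unit clause [-2] forces x2=F; simplify:
  drop 2 from [-1, 2, -4] -> [-1, -4]
  drop 2 from [2, -4, -1] -> [-4, -1]
  drop 2 from [2, 1] -> [1]
  drop 2 from [2, 3] -> [3]
  satisfied 1 clause(s); 5 remain; assigned so far: [2]
unit clause [1] forces x1=T; simplify:
  drop -1 from [-1, -4] -> [-4]
  drop -1 from [-4, -1] -> [-4]
  satisfied 1 clause(s); 4 remain; assigned so far: [1, 2]
unit clause [-4] forces x4=F; simplify:
  drop 4 from [4] -> [] (empty!)
  satisfied 2 clause(s); 2 remain; assigned so far: [1, 2, 4]
CONFLICT (empty clause)

Answer: 1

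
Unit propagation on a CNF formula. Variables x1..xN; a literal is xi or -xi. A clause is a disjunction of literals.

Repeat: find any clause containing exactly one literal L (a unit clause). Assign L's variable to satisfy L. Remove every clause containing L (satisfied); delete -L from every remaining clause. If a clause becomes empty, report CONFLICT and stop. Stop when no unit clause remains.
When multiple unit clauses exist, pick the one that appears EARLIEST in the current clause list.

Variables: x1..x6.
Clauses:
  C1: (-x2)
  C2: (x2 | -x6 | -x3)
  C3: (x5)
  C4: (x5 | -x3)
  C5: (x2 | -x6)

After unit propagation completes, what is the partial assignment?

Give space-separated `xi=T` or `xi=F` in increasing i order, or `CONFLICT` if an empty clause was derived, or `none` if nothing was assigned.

Answer: x2=F x5=T x6=F

Derivation:
unit clause [-2] forces x2=F; simplify:
  drop 2 from [2, -6, -3] -> [-6, -3]
  drop 2 from [2, -6] -> [-6]
  satisfied 1 clause(s); 4 remain; assigned so far: [2]
unit clause [5] forces x5=T; simplify:
  satisfied 2 clause(s); 2 remain; assigned so far: [2, 5]
unit clause [-6] forces x6=F; simplify:
  satisfied 2 clause(s); 0 remain; assigned so far: [2, 5, 6]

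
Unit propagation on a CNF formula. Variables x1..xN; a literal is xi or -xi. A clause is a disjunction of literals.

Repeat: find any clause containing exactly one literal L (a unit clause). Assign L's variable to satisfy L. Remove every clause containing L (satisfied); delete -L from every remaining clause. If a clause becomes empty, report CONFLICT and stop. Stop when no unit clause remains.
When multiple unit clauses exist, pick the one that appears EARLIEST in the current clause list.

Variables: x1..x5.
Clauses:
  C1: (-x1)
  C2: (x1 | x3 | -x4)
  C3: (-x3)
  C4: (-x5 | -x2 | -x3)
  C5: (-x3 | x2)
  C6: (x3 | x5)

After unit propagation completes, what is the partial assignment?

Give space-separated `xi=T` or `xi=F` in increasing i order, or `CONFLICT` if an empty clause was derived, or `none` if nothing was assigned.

Answer: x1=F x3=F x4=F x5=T

Derivation:
unit clause [-1] forces x1=F; simplify:
  drop 1 from [1, 3, -4] -> [3, -4]
  satisfied 1 clause(s); 5 remain; assigned so far: [1]
unit clause [-3] forces x3=F; simplify:
  drop 3 from [3, -4] -> [-4]
  drop 3 from [3, 5] -> [5]
  satisfied 3 clause(s); 2 remain; assigned so far: [1, 3]
unit clause [-4] forces x4=F; simplify:
  satisfied 1 clause(s); 1 remain; assigned so far: [1, 3, 4]
unit clause [5] forces x5=T; simplify:
  satisfied 1 clause(s); 0 remain; assigned so far: [1, 3, 4, 5]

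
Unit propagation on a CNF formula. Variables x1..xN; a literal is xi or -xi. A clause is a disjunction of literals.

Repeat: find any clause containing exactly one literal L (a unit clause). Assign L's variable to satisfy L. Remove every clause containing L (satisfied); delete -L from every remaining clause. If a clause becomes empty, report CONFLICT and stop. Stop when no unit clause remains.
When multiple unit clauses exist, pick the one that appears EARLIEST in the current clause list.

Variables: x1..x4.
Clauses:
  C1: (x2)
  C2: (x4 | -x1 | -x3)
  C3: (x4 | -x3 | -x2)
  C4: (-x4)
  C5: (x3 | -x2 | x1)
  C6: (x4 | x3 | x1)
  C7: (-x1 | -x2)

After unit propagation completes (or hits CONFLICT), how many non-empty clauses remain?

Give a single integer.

unit clause [2] forces x2=T; simplify:
  drop -2 from [4, -3, -2] -> [4, -3]
  drop -2 from [3, -2, 1] -> [3, 1]
  drop -2 from [-1, -2] -> [-1]
  satisfied 1 clause(s); 6 remain; assigned so far: [2]
unit clause [-4] forces x4=F; simplify:
  drop 4 from [4, -1, -3] -> [-1, -3]
  drop 4 from [4, -3] -> [-3]
  drop 4 from [4, 3, 1] -> [3, 1]
  satisfied 1 clause(s); 5 remain; assigned so far: [2, 4]
unit clause [-3] forces x3=F; simplify:
  drop 3 from [3, 1] -> [1]
  drop 3 from [3, 1] -> [1]
  satisfied 2 clause(s); 3 remain; assigned so far: [2, 3, 4]
unit clause [1] forces x1=T; simplify:
  drop -1 from [-1] -> [] (empty!)
  satisfied 2 clause(s); 1 remain; assigned so far: [1, 2, 3, 4]
CONFLICT (empty clause)

Answer: 0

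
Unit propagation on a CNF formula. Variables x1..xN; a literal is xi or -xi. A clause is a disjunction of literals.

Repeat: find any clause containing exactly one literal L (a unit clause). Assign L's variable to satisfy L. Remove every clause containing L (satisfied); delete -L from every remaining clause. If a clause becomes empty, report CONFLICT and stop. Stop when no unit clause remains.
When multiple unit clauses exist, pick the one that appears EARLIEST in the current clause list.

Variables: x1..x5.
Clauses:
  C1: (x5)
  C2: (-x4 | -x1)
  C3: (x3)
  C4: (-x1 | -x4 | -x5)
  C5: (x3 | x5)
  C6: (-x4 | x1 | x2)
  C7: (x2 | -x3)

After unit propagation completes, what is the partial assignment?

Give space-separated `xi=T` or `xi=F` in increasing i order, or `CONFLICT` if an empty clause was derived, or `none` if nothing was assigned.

unit clause [5] forces x5=T; simplify:
  drop -5 from [-1, -4, -5] -> [-1, -4]
  satisfied 2 clause(s); 5 remain; assigned so far: [5]
unit clause [3] forces x3=T; simplify:
  drop -3 from [2, -3] -> [2]
  satisfied 1 clause(s); 4 remain; assigned so far: [3, 5]
unit clause [2] forces x2=T; simplify:
  satisfied 2 clause(s); 2 remain; assigned so far: [2, 3, 5]

Answer: x2=T x3=T x5=T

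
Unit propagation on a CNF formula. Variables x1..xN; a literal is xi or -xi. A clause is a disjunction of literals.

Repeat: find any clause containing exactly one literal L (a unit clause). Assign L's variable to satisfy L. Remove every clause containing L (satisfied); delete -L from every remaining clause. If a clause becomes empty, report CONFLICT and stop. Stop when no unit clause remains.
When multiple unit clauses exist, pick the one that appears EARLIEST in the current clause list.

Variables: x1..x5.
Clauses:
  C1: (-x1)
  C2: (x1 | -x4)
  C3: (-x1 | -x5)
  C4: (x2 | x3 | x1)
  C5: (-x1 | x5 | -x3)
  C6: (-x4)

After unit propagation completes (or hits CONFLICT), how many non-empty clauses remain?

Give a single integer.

Answer: 1

Derivation:
unit clause [-1] forces x1=F; simplify:
  drop 1 from [1, -4] -> [-4]
  drop 1 from [2, 3, 1] -> [2, 3]
  satisfied 3 clause(s); 3 remain; assigned so far: [1]
unit clause [-4] forces x4=F; simplify:
  satisfied 2 clause(s); 1 remain; assigned so far: [1, 4]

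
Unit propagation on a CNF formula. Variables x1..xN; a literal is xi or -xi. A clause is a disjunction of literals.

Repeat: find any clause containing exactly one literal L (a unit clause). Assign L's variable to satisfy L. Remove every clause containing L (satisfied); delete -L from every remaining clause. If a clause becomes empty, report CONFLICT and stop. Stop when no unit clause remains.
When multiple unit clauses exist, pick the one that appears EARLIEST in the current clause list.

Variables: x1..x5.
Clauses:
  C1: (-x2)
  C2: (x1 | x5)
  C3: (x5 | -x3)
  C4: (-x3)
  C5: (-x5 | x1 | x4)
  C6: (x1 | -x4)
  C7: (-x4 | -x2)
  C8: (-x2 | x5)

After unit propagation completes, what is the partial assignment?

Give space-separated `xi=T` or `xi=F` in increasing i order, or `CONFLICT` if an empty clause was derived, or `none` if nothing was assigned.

unit clause [-2] forces x2=F; simplify:
  satisfied 3 clause(s); 5 remain; assigned so far: [2]
unit clause [-3] forces x3=F; simplify:
  satisfied 2 clause(s); 3 remain; assigned so far: [2, 3]

Answer: x2=F x3=F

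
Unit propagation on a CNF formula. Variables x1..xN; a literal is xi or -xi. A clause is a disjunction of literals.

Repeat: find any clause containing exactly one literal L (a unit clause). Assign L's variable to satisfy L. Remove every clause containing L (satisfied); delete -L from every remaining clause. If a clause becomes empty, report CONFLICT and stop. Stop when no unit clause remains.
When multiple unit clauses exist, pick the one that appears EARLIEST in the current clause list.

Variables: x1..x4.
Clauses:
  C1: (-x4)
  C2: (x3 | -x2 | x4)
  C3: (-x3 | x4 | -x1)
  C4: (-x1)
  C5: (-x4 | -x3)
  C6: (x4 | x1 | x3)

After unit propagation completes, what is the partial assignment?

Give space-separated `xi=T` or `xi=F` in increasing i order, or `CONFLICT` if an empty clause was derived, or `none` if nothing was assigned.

Answer: x1=F x3=T x4=F

Derivation:
unit clause [-4] forces x4=F; simplify:
  drop 4 from [3, -2, 4] -> [3, -2]
  drop 4 from [-3, 4, -1] -> [-3, -1]
  drop 4 from [4, 1, 3] -> [1, 3]
  satisfied 2 clause(s); 4 remain; assigned so far: [4]
unit clause [-1] forces x1=F; simplify:
  drop 1 from [1, 3] -> [3]
  satisfied 2 clause(s); 2 remain; assigned so far: [1, 4]
unit clause [3] forces x3=T; simplify:
  satisfied 2 clause(s); 0 remain; assigned so far: [1, 3, 4]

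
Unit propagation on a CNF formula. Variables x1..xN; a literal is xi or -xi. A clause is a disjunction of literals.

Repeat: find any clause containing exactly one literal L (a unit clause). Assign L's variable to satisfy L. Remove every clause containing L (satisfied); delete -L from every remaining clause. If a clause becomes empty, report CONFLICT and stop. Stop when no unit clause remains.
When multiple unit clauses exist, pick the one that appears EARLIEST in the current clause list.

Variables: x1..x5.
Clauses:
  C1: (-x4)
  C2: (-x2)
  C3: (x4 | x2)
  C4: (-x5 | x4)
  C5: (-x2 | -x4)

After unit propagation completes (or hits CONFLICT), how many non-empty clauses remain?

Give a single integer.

unit clause [-4] forces x4=F; simplify:
  drop 4 from [4, 2] -> [2]
  drop 4 from [-5, 4] -> [-5]
  satisfied 2 clause(s); 3 remain; assigned so far: [4]
unit clause [-2] forces x2=F; simplify:
  drop 2 from [2] -> [] (empty!)
  satisfied 1 clause(s); 2 remain; assigned so far: [2, 4]
CONFLICT (empty clause)

Answer: 1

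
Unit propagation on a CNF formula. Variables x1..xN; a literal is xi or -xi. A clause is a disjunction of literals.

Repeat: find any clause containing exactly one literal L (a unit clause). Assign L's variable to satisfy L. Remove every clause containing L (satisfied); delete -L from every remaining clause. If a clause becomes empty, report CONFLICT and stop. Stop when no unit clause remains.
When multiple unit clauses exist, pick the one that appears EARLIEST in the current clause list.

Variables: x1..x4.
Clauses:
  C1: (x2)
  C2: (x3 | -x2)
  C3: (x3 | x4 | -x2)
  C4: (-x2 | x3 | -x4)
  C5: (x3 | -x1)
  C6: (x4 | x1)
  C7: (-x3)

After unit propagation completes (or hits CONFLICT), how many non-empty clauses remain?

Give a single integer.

Answer: 1

Derivation:
unit clause [2] forces x2=T; simplify:
  drop -2 from [3, -2] -> [3]
  drop -2 from [3, 4, -2] -> [3, 4]
  drop -2 from [-2, 3, -4] -> [3, -4]
  satisfied 1 clause(s); 6 remain; assigned so far: [2]
unit clause [3] forces x3=T; simplify:
  drop -3 from [-3] -> [] (empty!)
  satisfied 4 clause(s); 2 remain; assigned so far: [2, 3]
CONFLICT (empty clause)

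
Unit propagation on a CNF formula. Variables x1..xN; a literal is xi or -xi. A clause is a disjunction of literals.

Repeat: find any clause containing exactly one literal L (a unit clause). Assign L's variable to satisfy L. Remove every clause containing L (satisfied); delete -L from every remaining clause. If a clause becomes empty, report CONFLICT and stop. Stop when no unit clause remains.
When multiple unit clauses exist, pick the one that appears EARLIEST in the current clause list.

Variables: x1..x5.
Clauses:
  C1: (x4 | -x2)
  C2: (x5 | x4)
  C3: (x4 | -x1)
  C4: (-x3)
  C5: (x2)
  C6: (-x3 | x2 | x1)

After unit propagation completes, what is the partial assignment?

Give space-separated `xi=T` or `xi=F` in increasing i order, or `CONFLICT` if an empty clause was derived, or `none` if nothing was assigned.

Answer: x2=T x3=F x4=T

Derivation:
unit clause [-3] forces x3=F; simplify:
  satisfied 2 clause(s); 4 remain; assigned so far: [3]
unit clause [2] forces x2=T; simplify:
  drop -2 from [4, -2] -> [4]
  satisfied 1 clause(s); 3 remain; assigned so far: [2, 3]
unit clause [4] forces x4=T; simplify:
  satisfied 3 clause(s); 0 remain; assigned so far: [2, 3, 4]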